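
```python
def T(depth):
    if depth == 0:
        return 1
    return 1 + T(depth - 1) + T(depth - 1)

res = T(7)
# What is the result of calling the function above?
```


T(7)
= 1 + T(6) + T(6)
= 1 + 2 * T(6)
T(k) = 2^(k+1) - 1
T(0) = 1
T(1) = 3
T(2) = 7
T(3) = 15
T(4) = 31
T(7) = 2^8 - 1 = 255


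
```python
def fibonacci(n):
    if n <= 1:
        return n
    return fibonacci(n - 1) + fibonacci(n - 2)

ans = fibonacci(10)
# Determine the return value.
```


fibonacci(10)
= fibonacci(9) + fibonacci(8)
= (fibonacci(8) + fibonacci(7)) + fibonacci(8)
Computing bottom-up: fibonacci(0)=0, fibonacci(1)=1, fibonacci(2)=1, fibonacci(3)=2, fibonacci(4)=3, fibonacci(5)=5, fibonacci(6)=8, fibonacci(7)=13, fibonacci(8)=21, fibonacci(9)=34, fibonacci(10)=55
= 55


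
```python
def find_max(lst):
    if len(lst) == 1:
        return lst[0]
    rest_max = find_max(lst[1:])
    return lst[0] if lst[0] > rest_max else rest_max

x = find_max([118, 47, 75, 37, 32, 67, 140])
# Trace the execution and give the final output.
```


find_max([118, 47, 75, 37, 32, 67, 140])
= compare 118 with find_max([47, 75, 37, 32, 67, 140])
= compare 47 with find_max([75, 37, 32, 67, 140])
= compare 75 with find_max([37, 32, 67, 140])
= compare 37 with find_max([32, 67, 140])
= compare 32 with find_max([67, 140])
= compare 67 with find_max([140])
Base: find_max([140]) = 140
compare 67 with 140: max = 140
compare 32 with 140: max = 140
compare 37 with 140: max = 140
compare 75 with 140: max = 140
compare 47 with 140: max = 140
compare 118 with 140: max = 140
= 140


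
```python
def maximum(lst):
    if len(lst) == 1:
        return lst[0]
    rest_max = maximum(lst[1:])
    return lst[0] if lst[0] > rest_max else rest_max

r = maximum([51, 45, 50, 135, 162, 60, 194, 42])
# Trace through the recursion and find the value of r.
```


maximum([51, 45, 50, 135, 162, 60, 194, 42])
= compare 51 with maximum([45, 50, 135, 162, 60, 194, 42])
= compare 45 with maximum([50, 135, 162, 60, 194, 42])
= compare 50 with maximum([135, 162, 60, 194, 42])
= compare 135 with maximum([162, 60, 194, 42])
= compare 162 with maximum([60, 194, 42])
= compare 60 with maximum([194, 42])
= compare 194 with maximum([42])
Base: maximum([42]) = 42
compare 194 with 42: max = 194
compare 60 with 194: max = 194
compare 162 with 194: max = 194
compare 135 with 194: max = 194
compare 50 with 194: max = 194
compare 45 with 194: max = 194
compare 51 with 194: max = 194
= 194


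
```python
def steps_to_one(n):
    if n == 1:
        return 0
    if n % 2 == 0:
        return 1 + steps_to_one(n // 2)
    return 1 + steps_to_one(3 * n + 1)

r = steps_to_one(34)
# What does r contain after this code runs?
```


steps_to_one(34)
34 is even -> steps_to_one(17)
17 is odd -> 3*17+1 = 52 -> steps_to_one(52)
52 is even -> steps_to_one(26)
26 is even -> steps_to_one(13)
13 is odd -> 3*13+1 = 40 -> steps_to_one(40)
40 is even -> steps_to_one(20)
20 is even -> steps_to_one(10)
10 is even -> steps_to_one(5)
5 is odd -> 3*5+1 = 16 -> steps_to_one(16)
16 is even -> steps_to_one(8)
8 is even -> steps_to_one(4)
4 is even -> steps_to_one(2)
2 is even -> steps_to_one(1)
Reached 1 after 13 steps
= 13


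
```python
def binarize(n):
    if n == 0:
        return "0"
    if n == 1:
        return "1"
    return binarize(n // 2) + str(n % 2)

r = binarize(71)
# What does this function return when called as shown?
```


binarize(71)
= binarize(35) + "1"
= binarize(17) + "1" + "1"
= binarize(8) + "1" + "1" + "1"
= binarize(4) + "0" + "1" + "1" + "1"
= binarize(2) + "0" + "0" + "1" + "1" + "1"
= binarize(1) + "0" + "0" + "0" + "1" + "1" + "1"
= "1" + "0" + "0" + "0" + "1" + "1" + "1"
= "1000111"


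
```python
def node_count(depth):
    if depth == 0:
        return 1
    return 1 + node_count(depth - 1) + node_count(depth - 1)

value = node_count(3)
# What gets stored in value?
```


node_count(3)
= 1 + node_count(2) + node_count(2)
= 1 + 2 * node_count(2)
node_count(k) = 2^(k+1) - 1
node_count(0) = 1
node_count(1) = 3
node_count(2) = 7
node_count(3) = 15
node_count(3) = 2^4 - 1 = 15


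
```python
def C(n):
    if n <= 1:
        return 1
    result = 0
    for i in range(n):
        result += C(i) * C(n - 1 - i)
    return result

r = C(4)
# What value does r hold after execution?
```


C(4)
= sum of C(i) * C(4-1-i) for i in 0..3
First compute sub-values bottom-up:
  C(0) = 1, C(1) = 1
  C(2) = 1*1 + 1*1 = 2
  C(3) = 1*2 + 1*1 + 2*1 = 5
Now C(4):
  C(0)*C(3) = 1*5 = 5
  C(1)*C(2) = 1*2 = 2
  C(2)*C(1) = 2*1 = 2
  C(3)*C(0) = 5*1 = 5
= 5 + 2 + 2 + 5
= 14


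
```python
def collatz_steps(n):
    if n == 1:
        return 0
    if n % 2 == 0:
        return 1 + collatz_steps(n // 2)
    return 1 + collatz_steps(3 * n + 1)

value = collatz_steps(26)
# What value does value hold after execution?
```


collatz_steps(26)
26 is even -> collatz_steps(13)
13 is odd -> 3*13+1 = 40 -> collatz_steps(40)
40 is even -> collatz_steps(20)
20 is even -> collatz_steps(10)
10 is even -> collatz_steps(5)
5 is odd -> 3*5+1 = 16 -> collatz_steps(16)
16 is even -> collatz_steps(8)
8 is even -> collatz_steps(4)
4 is even -> collatz_steps(2)
2 is even -> collatz_steps(1)
Reached 1 after 10 steps
= 10


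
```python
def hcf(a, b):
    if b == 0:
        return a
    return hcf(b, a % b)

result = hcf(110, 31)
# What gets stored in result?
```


hcf(110, 31)
= hcf(31, 110 % 31) = hcf(31, 17)
= hcf(17, 31 % 17) = hcf(17, 14)
= hcf(14, 17 % 14) = hcf(14, 3)
= hcf(3, 14 % 3) = hcf(3, 2)
= hcf(2, 3 % 2) = hcf(2, 1)
= hcf(1, 2 % 1) = hcf(1, 0)
b == 0, return a = 1


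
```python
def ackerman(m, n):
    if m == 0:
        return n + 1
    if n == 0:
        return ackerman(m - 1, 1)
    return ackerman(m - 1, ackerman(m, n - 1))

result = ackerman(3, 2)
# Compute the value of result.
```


ackerman(3, 2)
= ackerman(2, ackerman(3, 1))
First compute ackerman(3, 1) = 13
= ackerman(2, 13)
= 29


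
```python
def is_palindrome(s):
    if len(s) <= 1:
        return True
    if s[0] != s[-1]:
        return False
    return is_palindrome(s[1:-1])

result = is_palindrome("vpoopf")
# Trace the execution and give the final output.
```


is_palindrome("vpoopf")
"vpoopf": s[0]='v' != s[-1]='f' -> False
= False


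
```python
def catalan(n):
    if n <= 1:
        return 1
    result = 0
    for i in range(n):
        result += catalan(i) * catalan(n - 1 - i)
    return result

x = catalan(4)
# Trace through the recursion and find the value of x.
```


catalan(4)
= sum of catalan(i) * catalan(4-1-i) for i in 0..3
First compute sub-values bottom-up:
  catalan(0) = 1, catalan(1) = 1
  catalan(2) = 1*1 + 1*1 = 2
  catalan(3) = 1*2 + 1*1 + 2*1 = 5
Now catalan(4):
  catalan(0)*catalan(3) = 1*5 = 5
  catalan(1)*catalan(2) = 1*2 = 2
  catalan(2)*catalan(1) = 2*1 = 2
  catalan(3)*catalan(0) = 5*1 = 5
= 5 + 2 + 2 + 5
= 14


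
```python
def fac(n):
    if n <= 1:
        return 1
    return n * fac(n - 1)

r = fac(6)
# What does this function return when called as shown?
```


fac(6)
= 6 * fac(5)
= 6 * 5 * fac(4)
= 6 * 5 * 4 * fac(3)
= 6 * 5 * 4 * 3 * fac(2)
= 6 * 5 * 4 * 3 * 2 * fac(1)
= 6 * 5 * 4 * 3 * 2 * 1
= 720


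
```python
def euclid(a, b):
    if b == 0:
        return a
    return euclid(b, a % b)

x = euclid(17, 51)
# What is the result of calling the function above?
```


euclid(17, 51)
= euclid(51, 17 % 51) = euclid(51, 17)
= euclid(17, 51 % 17) = euclid(17, 0)
b == 0, return a = 17


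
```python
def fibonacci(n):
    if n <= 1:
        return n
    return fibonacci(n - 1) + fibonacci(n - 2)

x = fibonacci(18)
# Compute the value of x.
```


fibonacci(18)
= fibonacci(17) + fibonacci(16)
= (fibonacci(16) + fibonacci(15)) + fibonacci(16)
Computing bottom-up: fibonacci(0)=0, fibonacci(1)=1, fibonacci(2)=1, fibonacci(3)=2, fibonacci(4)=3, fibonacci(5)=5, fibonacci(6)=8, fibonacci(7)=13, fibonacci(8)=21, fibonacci(9)=34, fibonacci(10)=55, fibonacci(11)=89, fibonacci(12)=144, fibonacci(13)=233, fibonacci(14)=377, fibonacci(15)=610, fibonacci(16)=987, fibonacci(17)=1597, fibonacci(18)=2584
= 2584


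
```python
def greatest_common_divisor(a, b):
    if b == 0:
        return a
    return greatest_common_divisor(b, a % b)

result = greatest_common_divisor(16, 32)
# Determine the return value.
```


greatest_common_divisor(16, 32)
= greatest_common_divisor(32, 16 % 32) = greatest_common_divisor(32, 16)
= greatest_common_divisor(16, 32 % 16) = greatest_common_divisor(16, 0)
b == 0, return a = 16


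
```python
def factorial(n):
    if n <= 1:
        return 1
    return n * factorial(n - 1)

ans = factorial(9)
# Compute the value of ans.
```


factorial(9)
= 9 * factorial(8)
= 9 * 8 * factorial(7)
= 9 * 8 * 7 * factorial(6)
= 9 * 8 * 7 * 6 * factorial(5)
= 9 * 8 * 7 * 6 * 5 * factorial(4)
= 9 * 8 * 7 * 6 * 5 * 4 * factorial(3)
= 9 * 8 * 7 * 6 * 5 * 4 * 3 * factorial(2)
= 9 * 8 * 7 * 6 * 5 * 4 * 3 * 2 * factorial(1)
= 9 * 8 * 7 * 6 * 5 * 4 * 3 * 2 * 1
= 362880


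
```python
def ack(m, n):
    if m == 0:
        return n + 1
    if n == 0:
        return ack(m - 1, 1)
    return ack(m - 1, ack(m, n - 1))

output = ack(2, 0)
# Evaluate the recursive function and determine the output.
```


ack(2, 0)
n == 0: return ack(1, 1)
= ack(1, 1) = 3
= 3


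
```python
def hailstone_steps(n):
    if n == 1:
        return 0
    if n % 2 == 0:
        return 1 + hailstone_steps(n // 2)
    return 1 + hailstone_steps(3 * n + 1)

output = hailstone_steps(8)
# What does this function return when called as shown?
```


hailstone_steps(8)
8 is even -> hailstone_steps(4)
4 is even -> hailstone_steps(2)
2 is even -> hailstone_steps(1)
Reached 1 after 3 steps
= 3


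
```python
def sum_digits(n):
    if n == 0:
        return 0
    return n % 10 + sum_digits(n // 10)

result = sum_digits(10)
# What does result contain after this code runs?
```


sum_digits(10)
= 0 + sum_digits(1)
= 0 + 1 + sum_digits(0)
= 0 + 1 + 0
= 1


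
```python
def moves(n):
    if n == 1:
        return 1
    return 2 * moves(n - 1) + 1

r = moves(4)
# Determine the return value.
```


moves(4)
= 2 * moves(3) + 1
= 2 * (2 * moves(2) + 1) + 1
= 2 * (2 * (2 * moves(1) + 1) + 1) + 1
Now compute bottom-up:
moves(1) = 1
moves(2) = 2 * 1 + 1 = 3
moves(3) = 2 * 3 + 1 = 7
moves(4) = 2 * 7 + 1 = 15
= 15


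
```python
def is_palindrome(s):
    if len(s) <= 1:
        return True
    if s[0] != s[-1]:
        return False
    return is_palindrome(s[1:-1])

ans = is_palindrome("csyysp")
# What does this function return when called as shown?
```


is_palindrome("csyysp")
"csyysp": s[0]='c' != s[-1]='p' -> False
= False


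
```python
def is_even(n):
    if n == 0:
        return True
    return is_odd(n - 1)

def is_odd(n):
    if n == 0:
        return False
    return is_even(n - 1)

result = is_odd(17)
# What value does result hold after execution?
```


is_odd(17)
= is_even(16)
= is_odd(15)
= is_even(14)
= is_odd(13)
= is_even(12)
= is_odd(11)
= is_even(10)
= is_odd(9)
= is_even(8)
= is_odd(7)
= is_even(6)
= is_odd(5)
= is_even(4)
= is_odd(3)
= is_even(2)
= is_odd(1)
= is_even(0)
n == 0: return True
= True


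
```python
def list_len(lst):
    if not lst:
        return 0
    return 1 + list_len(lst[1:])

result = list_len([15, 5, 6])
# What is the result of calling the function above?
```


list_len([15, 5, 6])
= 1 + list_len([5, 6])
= 1 + 1 + list_len([6])
= 1 + 1 + 1 + list_len([])
= 1 + 1 + 1 + 0
= 3


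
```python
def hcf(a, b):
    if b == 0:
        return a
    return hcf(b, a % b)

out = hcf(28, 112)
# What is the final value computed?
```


hcf(28, 112)
= hcf(112, 28 % 112) = hcf(112, 28)
= hcf(28, 112 % 28) = hcf(28, 0)
b == 0, return a = 28


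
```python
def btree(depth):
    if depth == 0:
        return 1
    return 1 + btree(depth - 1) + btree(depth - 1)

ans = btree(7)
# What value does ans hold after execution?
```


btree(7)
= 1 + btree(6) + btree(6)
= 1 + 2 * btree(6)
btree(k) = 2^(k+1) - 1
btree(0) = 1
btree(1) = 3
btree(2) = 7
btree(3) = 15
btree(4) = 31
btree(7) = 2^8 - 1 = 255


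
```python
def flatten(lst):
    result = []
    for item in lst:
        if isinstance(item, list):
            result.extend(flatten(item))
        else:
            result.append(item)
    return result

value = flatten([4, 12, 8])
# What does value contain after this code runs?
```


flatten([4, 12, 8])
Processing each element:
  4 is not a list -> append 4
  12 is not a list -> append 12
  8 is not a list -> append 8
= [4, 12, 8]


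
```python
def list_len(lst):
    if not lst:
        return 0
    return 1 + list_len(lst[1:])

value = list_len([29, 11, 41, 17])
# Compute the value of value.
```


list_len([29, 11, 41, 17])
= 1 + list_len([11, 41, 17])
= 1 + 1 + list_len([41, 17])
= 1 + 1 + 1 + list_len([17])
= 1 + 1 + 1 + 1 + list_len([])
= 1 + 1 + 1 + 1 + 0
= 4


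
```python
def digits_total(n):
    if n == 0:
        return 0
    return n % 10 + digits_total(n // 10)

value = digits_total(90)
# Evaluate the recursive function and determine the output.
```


digits_total(90)
= 0 + digits_total(9)
= 0 + 9 + digits_total(0)
= 0 + 9 + 0
= 9


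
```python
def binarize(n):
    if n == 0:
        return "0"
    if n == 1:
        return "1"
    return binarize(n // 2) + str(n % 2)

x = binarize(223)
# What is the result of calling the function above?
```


binarize(223)
= binarize(111) + "1"
= binarize(55) + "1" + "1"
= binarize(27) + "1" + "1" + "1"
= binarize(13) + "1" + "1" + "1" + "1"
= binarize(6) + "1" + "1" + "1" + "1" + "1"
= binarize(3) + "0" + "1" + "1" + "1" + "1" + "1"
= binarize(1) + "1" + "0" + "1" + "1" + "1" + "1" + "1"
= "1" + "1" + "0" + "1" + "1" + "1" + "1" + "1"
= "11011111"


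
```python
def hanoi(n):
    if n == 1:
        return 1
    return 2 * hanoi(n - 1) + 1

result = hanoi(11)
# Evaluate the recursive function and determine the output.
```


hanoi(11)
= 2 * hanoi(10) + 1
= 2 * (2 * hanoi(9) + 1) + 1
= 2 * (2 * (2 * hanoi(8) + 1) + 1) + 1
= 2 * (2 * (2 * (2 * hanoi(7) + 1) + 1) + 1) + 1
= 2 * (2 * (2 * (2 * (2 * hanoi(6) + 1) + 1) + 1) + 1) + 1
= 2 * (2 * (2 * (2 * (2 * (2 * hanoi(5) + 1) + 1) + 1) + 1) + 1) + 1
= 2 * (2 * (2 * (2 * (2 * (2 * (2 * hanoi(4) + 1) + 1) + 1) + 1) + 1) + 1) + 1
= 2 * (2 * (2 * (2 * (2 * (2 * (2 * (2 * hanoi(3) + 1) + 1) + 1) + 1) + 1) + 1) + 1) + 1
= 2 * (2 * (2 * (2 * (2 * (2 * (2 * (2 * (2 * hanoi(2) + 1) + 1) + 1) + 1) + 1) + 1) + 1) + 1) + 1
= 2 * (2 * (2 * (2 * (2 * (2 * (2 * (2 * (2 * (2 * hanoi(1) + 1) + 1) + 1) + 1) + 1) + 1) + 1) + 1) + 1) + 1
Now compute bottom-up:
hanoi(1) = 1
hanoi(2) = 2 * 1 + 1 = 3
hanoi(3) = 2 * 3 + 1 = 7
hanoi(4) = 2 * 7 + 1 = 15
hanoi(5) = 2 * 15 + 1 = 31
hanoi(6) = 2 * 31 + 1 = 63
hanoi(7) = 2 * 63 + 1 = 127
hanoi(8) = 2 * 127 + 1 = 255
hanoi(9) = 2 * 255 + 1 = 511
hanoi(10) = 2 * 511 + 1 = 1023
hanoi(11) = 2 * 1023 + 1 = 2047
= 2047


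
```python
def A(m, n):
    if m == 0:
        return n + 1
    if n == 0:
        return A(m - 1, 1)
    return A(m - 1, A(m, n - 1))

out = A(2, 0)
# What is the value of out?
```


A(2, 0)
n == 0: return A(1, 1)
= A(1, 1) = 3
= 3


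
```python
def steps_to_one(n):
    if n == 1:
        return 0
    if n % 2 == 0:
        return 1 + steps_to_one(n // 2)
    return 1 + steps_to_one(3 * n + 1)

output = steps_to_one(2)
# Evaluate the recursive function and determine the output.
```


steps_to_one(2)
2 is even -> steps_to_one(1)
Reached 1 after 1 steps
= 1


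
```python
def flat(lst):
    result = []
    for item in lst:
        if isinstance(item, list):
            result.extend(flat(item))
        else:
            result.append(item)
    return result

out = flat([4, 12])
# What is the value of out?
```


flat([4, 12])
Processing each element:
  4 is not a list -> append 4
  12 is not a list -> append 12
= [4, 12]


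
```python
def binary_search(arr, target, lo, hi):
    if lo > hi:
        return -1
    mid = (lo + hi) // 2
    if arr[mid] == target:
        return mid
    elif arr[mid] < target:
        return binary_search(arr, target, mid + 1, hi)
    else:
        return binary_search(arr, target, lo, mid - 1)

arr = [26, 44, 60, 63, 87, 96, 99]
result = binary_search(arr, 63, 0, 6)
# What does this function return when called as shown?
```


binary_search(arr, 63, 0, 6)
lo=0, hi=6, mid=3, arr[mid]=63
arr[3] == 63, found at index 3
= 3


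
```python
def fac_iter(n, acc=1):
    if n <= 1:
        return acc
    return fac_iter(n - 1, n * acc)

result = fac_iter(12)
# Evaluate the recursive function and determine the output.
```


fac_iter(12, 1)
= fac_iter(11, 12 * 1) = fac_iter(11, 12)
= fac_iter(10, 11 * 12) = fac_iter(10, 132)
= fac_iter(9, 10 * 132) = fac_iter(9, 1320)
= fac_iter(8, 9 * 1320) = fac_iter(8, 11880)
= fac_iter(7, 8 * 11880) = fac_iter(7, 95040)
= fac_iter(6, 7 * 95040) = fac_iter(6, 665280)
= fac_iter(5, 6 * 665280) = fac_iter(5, 3991680)
= fac_iter(4, 5 * 3991680) = fac_iter(4, 19958400)
= fac_iter(3, 4 * 19958400) = fac_iter(3, 79833600)
= fac_iter(2, 3 * 79833600) = fac_iter(2, 239500800)
= fac_iter(1, 2 * 239500800) = fac_iter(1, 479001600)
n <= 1, return acc = 479001600


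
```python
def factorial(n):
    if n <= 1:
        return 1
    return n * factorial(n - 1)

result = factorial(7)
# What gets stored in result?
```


factorial(7)
= 7 * factorial(6)
= 7 * 6 * factorial(5)
= 7 * 6 * 5 * factorial(4)
= 7 * 6 * 5 * 4 * factorial(3)
= 7 * 6 * 5 * 4 * 3 * factorial(2)
= 7 * 6 * 5 * 4 * 3 * 2 * factorial(1)
= 7 * 6 * 5 * 4 * 3 * 2 * 1
= 5040


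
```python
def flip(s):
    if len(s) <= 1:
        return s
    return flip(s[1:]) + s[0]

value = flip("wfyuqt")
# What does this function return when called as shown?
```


flip("wfyuqt")
= flip("fyuqt") + "w"
= flip("yuqt") + "f" + "w"
= flip("uqt") + "y" + "f" + "w"
= flip("qt") + "u" + "y" + "f" + "w"
= flip("t") + "q" + "u" + "y" + "f" + "w"
= "t" + "q" + "u" + "y" + "f" + "w"
= "tquyfw"


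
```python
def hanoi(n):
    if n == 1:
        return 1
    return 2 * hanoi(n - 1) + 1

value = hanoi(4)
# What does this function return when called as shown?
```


hanoi(4)
= 2 * hanoi(3) + 1
= 2 * (2 * hanoi(2) + 1) + 1
= 2 * (2 * (2 * hanoi(1) + 1) + 1) + 1
Now compute bottom-up:
hanoi(1) = 1
hanoi(2) = 2 * 1 + 1 = 3
hanoi(3) = 2 * 3 + 1 = 7
hanoi(4) = 2 * 7 + 1 = 15
= 15


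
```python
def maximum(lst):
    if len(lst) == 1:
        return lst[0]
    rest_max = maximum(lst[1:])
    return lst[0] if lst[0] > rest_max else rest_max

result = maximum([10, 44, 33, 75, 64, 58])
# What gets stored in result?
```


maximum([10, 44, 33, 75, 64, 58])
= compare 10 with maximum([44, 33, 75, 64, 58])
= compare 44 with maximum([33, 75, 64, 58])
= compare 33 with maximum([75, 64, 58])
= compare 75 with maximum([64, 58])
= compare 64 with maximum([58])
Base: maximum([58]) = 58
compare 64 with 58: max = 64
compare 75 with 64: max = 75
compare 33 with 75: max = 75
compare 44 with 75: max = 75
compare 10 with 75: max = 75
= 75


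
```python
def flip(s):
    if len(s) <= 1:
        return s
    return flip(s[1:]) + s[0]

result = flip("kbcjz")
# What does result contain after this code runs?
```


flip("kbcjz")
= flip("bcjz") + "k"
= flip("cjz") + "b" + "k"
= flip("jz") + "c" + "b" + "k"
= flip("z") + "j" + "c" + "b" + "k"
= "z" + "j" + "c" + "b" + "k"
= "zjcbk"


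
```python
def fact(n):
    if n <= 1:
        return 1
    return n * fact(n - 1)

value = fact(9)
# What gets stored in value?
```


fact(9)
= 9 * fact(8)
= 9 * 8 * fact(7)
= 9 * 8 * 7 * fact(6)
= 9 * 8 * 7 * 6 * fact(5)
= 9 * 8 * 7 * 6 * 5 * fact(4)
= 9 * 8 * 7 * 6 * 5 * 4 * fact(3)
= 9 * 8 * 7 * 6 * 5 * 4 * 3 * fact(2)
= 9 * 8 * 7 * 6 * 5 * 4 * 3 * 2 * fact(1)
= 9 * 8 * 7 * 6 * 5 * 4 * 3 * 2 * 1
= 362880


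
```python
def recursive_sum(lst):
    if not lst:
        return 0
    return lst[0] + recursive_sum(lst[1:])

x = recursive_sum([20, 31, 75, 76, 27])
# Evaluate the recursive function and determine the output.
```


recursive_sum([20, 31, 75, 76, 27])
= 20 + recursive_sum([31, 75, 76, 27])
= 20 + 31 + recursive_sum([75, 76, 27])
= 20 + 31 + 75 + recursive_sum([76, 27])
= 20 + 31 + 75 + 76 + recursive_sum([27])
= 20 + 31 + 75 + 76 + 27 + recursive_sum([])
= 20 + 31 + 75 + 76 + 27 + 0
= 229


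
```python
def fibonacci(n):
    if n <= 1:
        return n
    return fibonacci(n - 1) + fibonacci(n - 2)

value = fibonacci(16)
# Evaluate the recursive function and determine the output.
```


fibonacci(16)
= fibonacci(15) + fibonacci(14)
= (fibonacci(14) + fibonacci(13)) + fibonacci(14)
Computing bottom-up: fibonacci(0)=0, fibonacci(1)=1, fibonacci(2)=1, fibonacci(3)=2, fibonacci(4)=3, fibonacci(5)=5, fibonacci(6)=8, fibonacci(7)=13, fibonacci(8)=21, fibonacci(9)=34, fibonacci(10)=55, fibonacci(11)=89, fibonacci(12)=144, fibonacci(13)=233, fibonacci(14)=377, fibonacci(15)=610, fibonacci(16)=987
= 987


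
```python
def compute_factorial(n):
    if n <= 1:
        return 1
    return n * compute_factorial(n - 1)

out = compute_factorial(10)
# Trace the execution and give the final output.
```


compute_factorial(10)
= 10 * compute_factorial(9)
= 10 * 9 * compute_factorial(8)
= 10 * 9 * 8 * compute_factorial(7)
= 10 * 9 * 8 * 7 * compute_factorial(6)
= 10 * 9 * 8 * 7 * 6 * compute_factorial(5)
= 10 * 9 * 8 * 7 * 6 * 5 * compute_factorial(4)
= 10 * 9 * 8 * 7 * 6 * 5 * 4 * compute_factorial(3)
= 10 * 9 * 8 * 7 * 6 * 5 * 4 * 3 * compute_factorial(2)
= 10 * 9 * 8 * 7 * 6 * 5 * 4 * 3 * 2 * compute_factorial(1)
= 10 * 9 * 8 * 7 * 6 * 5 * 4 * 3 * 2 * 1
= 3628800


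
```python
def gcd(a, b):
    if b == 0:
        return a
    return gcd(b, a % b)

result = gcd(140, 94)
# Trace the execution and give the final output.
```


gcd(140, 94)
= gcd(94, 140 % 94) = gcd(94, 46)
= gcd(46, 94 % 46) = gcd(46, 2)
= gcd(2, 46 % 2) = gcd(2, 0)
b == 0, return a = 2


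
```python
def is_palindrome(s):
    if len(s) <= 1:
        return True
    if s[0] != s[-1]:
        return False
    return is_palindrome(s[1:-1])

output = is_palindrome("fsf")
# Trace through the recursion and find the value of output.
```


is_palindrome("fsf")
"fsf": s[0]='f' == s[-1]='f' -> is_palindrome("s")
"s": len <= 1 -> True
= True


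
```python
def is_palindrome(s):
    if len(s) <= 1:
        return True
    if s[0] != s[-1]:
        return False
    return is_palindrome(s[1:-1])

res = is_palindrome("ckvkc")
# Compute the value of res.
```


is_palindrome("ckvkc")
"ckvkc": s[0]='c' == s[-1]='c' -> is_palindrome("kvk")
"kvk": s[0]='k' == s[-1]='k' -> is_palindrome("v")
"v": len <= 1 -> True
= True


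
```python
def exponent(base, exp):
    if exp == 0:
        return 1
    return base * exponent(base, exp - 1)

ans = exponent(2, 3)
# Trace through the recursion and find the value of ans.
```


exponent(2, 3)
= 2 * exponent(2, 2)
= 2 * 2 * exponent(2, 1)
= 2 * 2 * 2 * exponent(2, 0)
= 2 * 2 * 2 * 1
= 8


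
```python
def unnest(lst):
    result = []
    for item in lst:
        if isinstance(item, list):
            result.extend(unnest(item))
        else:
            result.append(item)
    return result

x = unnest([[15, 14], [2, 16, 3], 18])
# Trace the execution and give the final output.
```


unnest([[15, 14], [2, 16, 3], 18])
Processing each element:
  [15, 14] is a list -> unnest recursively -> [15, 14]
  [2, 16, 3] is a list -> unnest recursively -> [2, 16, 3]
  18 is not a list -> append 18
= [15, 14, 2, 16, 3, 18]


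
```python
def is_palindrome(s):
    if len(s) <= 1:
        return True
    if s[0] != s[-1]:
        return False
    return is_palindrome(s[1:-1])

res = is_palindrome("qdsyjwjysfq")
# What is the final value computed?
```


is_palindrome("qdsyjwjysfq")
"qdsyjwjysfq": s[0]='q' == s[-1]='q' -> is_palindrome("dsyjwjysf")
"dsyjwjysf": s[0]='d' != s[-1]='f' -> False
= False


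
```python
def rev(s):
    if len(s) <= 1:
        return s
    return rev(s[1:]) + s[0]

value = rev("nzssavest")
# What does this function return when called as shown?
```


rev("nzssavest")
= rev("zssavest") + "n"
= rev("ssavest") + "z" + "n"
= rev("savest") + "s" + "z" + "n"
= rev("avest") + "s" + "s" + "z" + "n"
= rev("vest") + "a" + "s" + "s" + "z" + "n"
= rev("est") + "v" + "a" + "s" + "s" + "z" + "n"
= rev("st") + "e" + "v" + "a" + "s" + "s" + "z" + "n"
= rev("t") + "s" + "e" + "v" + "a" + "s" + "s" + "z" + "n"
= "t" + "s" + "e" + "v" + "a" + "s" + "s" + "z" + "n"
= "tsevasszn"


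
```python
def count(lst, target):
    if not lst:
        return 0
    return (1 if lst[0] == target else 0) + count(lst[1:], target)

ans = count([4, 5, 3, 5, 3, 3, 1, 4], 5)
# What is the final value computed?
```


count([4, 5, 3, 5, 3, 3, 1, 4], 5)
lst[0]=4 != 5: 0 + count([5, 3, 5, 3, 3, 1, 4], 5)
lst[0]=5 == 5: 1 + count([3, 5, 3, 3, 1, 4], 5)
lst[0]=3 != 5: 0 + count([5, 3, 3, 1, 4], 5)
lst[0]=5 == 5: 1 + count([3, 3, 1, 4], 5)
lst[0]=3 != 5: 0 + count([3, 1, 4], 5)
lst[0]=3 != 5: 0 + count([1, 4], 5)
lst[0]=1 != 5: 0 + count([4], 5)
lst[0]=4 != 5: 0 + count([], 5)
= 2


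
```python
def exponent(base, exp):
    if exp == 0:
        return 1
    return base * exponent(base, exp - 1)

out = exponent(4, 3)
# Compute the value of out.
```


exponent(4, 3)
= 4 * exponent(4, 2)
= 4 * 4 * exponent(4, 1)
= 4 * 4 * 4 * exponent(4, 0)
= 4 * 4 * 4 * 1
= 64


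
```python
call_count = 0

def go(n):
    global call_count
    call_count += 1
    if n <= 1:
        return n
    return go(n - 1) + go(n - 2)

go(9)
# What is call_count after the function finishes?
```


go(9) calls go(8) and go(7); each non-base call branches into two more.
Let C(k) = total number of calls made by go(k), including the call to go(k) itself.
Base cases: C(0) = 1, C(1) = 1
Recurrence: C(k) = 1 + C(k-1) + C(k-2)
  C(2) = 1 + C(1) + C(0) = 1 + 1 + 1 = 3
  C(3) = 1 + C(2) + C(1) = 1 + 3 + 1 = 5
  C(4) = 1 + C(3) + C(2) = 1 + 5 + 3 = 9
  C(5) = 1 + C(4) + C(3) = 1 + 9 + 5 = 15
  C(6) = 1 + C(5) + C(4) = 1 + 15 + 9 = 25
  C(7) = 1 + C(6) + C(5) = 1 + 25 + 15 = 41
  C(8) = 1 + C(7) + C(6) = 1 + 41 + 25 = 67
  C(9) = 1 + C(8) + C(7) = 1 + 67 + 41 = 109
Total calls = C(9) = 109


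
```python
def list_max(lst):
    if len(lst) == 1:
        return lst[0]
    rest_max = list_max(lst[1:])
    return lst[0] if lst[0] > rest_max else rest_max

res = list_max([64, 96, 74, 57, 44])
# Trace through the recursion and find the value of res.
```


list_max([64, 96, 74, 57, 44])
= compare 64 with list_max([96, 74, 57, 44])
= compare 96 with list_max([74, 57, 44])
= compare 74 with list_max([57, 44])
= compare 57 with list_max([44])
Base: list_max([44]) = 44
compare 57 with 44: max = 57
compare 74 with 57: max = 74
compare 96 with 74: max = 96
compare 64 with 96: max = 96
= 96


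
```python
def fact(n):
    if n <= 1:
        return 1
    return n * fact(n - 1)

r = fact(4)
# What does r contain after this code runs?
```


fact(4)
= 4 * fact(3)
= 4 * 3 * fact(2)
= 4 * 3 * 2 * fact(1)
= 4 * 3 * 2 * 1
= 24


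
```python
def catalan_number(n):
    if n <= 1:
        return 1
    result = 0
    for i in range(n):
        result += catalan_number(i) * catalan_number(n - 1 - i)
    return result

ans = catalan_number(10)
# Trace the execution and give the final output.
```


catalan_number(10)
= sum of catalan_number(i) * catalan_number(10-1-i) for i in 0..9
First compute sub-values bottom-up:
  catalan_number(0) = 1, catalan_number(1) = 1
  catalan_number(2) = 1*1 + 1*1 = 2
  catalan_number(3) = 1*2 + 1*1 + 2*1 = 5
  catalan_number(4) = 1*5 + 1*2 + 2*1 + 5*1 = 14
  catalan_number(5) = 1*14 + 1*5 + 2*2 + 5*1 + 14*1 = 42
  catalan_number(6) = 1*42 + 1*14 + 2*5 + 5*2 + 14*1 + 42*1 = 132
  catalan_number(7) = 1*132 + 1*42 + 2*14 + 5*5 + 14*2 + 42*1 + 132*1 = 429
  catalan_number(8) = 1*429 + 1*132 + 2*42 + 5*14 + 14*5 + 42*2 + 132*1 + 429*1 = 1430
  catalan_number(9) = 1*1430 + 1*429 + 2*132 + 5*42 + 14*14 + 42*5 + 132*2 + 429*1 + 1430*1 = 4862
Now catalan_number(10):
  catalan_number(0)*catalan_number(9) = 1*4862 = 4862
  catalan_number(1)*catalan_number(8) = 1*1430 = 1430
  catalan_number(2)*catalan_number(7) = 2*429 = 858
  catalan_number(3)*catalan_number(6) = 5*132 = 660
  catalan_number(4)*catalan_number(5) = 14*42 = 588
  catalan_number(5)*catalan_number(4) = 42*14 = 588
  catalan_number(6)*catalan_number(3) = 132*5 = 660
  catalan_number(7)*catalan_number(2) = 429*2 = 858
  catalan_number(8)*catalan_number(1) = 1430*1 = 1430
  catalan_number(9)*catalan_number(0) = 4862*1 = 4862
= 4862 + 1430 + 858 + 660 + 588 + 588 + 660 + 858 + 1430 + 4862
= 16796


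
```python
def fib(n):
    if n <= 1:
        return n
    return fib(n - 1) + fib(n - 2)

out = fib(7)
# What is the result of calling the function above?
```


fib(7)
= fib(6) + fib(5)
= (fib(5) + fib(4)) + fib(5)
Computing bottom-up: fib(0)=0, fib(1)=1, fib(2)=1, fib(3)=2, fib(4)=3, fib(5)=5, fib(6)=8, fib(7)=13
= 13


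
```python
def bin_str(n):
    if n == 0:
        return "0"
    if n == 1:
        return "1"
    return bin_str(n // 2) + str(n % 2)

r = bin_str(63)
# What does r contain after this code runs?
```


bin_str(63)
= bin_str(31) + "1"
= bin_str(15) + "1" + "1"
= bin_str(7) + "1" + "1" + "1"
= bin_str(3) + "1" + "1" + "1" + "1"
= bin_str(1) + "1" + "1" + "1" + "1" + "1"
= "1" + "1" + "1" + "1" + "1" + "1"
= "111111"


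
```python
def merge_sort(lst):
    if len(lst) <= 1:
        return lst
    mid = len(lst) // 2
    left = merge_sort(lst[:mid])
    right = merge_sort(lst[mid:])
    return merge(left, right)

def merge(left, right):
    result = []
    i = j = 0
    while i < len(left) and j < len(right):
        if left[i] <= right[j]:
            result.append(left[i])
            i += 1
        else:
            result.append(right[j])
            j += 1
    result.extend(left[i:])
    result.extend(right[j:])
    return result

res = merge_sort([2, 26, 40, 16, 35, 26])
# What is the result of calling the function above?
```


merge_sort([2, 26, 40, 16, 35, 26])
Split into [2, 26, 40] and [16, 35, 26]
Left sorted: [2, 26, 40]
Right sorted: [16, 26, 35]
Merge [2, 26, 40] and [16, 26, 35]
= [2, 16, 26, 26, 35, 40]


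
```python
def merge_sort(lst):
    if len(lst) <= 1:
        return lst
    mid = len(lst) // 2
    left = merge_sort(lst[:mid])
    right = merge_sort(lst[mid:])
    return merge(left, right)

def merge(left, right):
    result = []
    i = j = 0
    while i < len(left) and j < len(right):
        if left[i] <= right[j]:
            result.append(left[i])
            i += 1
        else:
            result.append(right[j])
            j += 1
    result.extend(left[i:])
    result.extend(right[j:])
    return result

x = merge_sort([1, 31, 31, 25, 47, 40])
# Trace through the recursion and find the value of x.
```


merge_sort([1, 31, 31, 25, 47, 40])
Split into [1, 31, 31] and [25, 47, 40]
Left sorted: [1, 31, 31]
Right sorted: [25, 40, 47]
Merge [1, 31, 31] and [25, 40, 47]
= [1, 25, 31, 31, 40, 47]


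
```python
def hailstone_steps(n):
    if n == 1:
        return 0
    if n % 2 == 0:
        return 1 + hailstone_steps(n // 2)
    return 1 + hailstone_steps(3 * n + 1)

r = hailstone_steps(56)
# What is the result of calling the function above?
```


hailstone_steps(56)
56 is even -> hailstone_steps(28)
28 is even -> hailstone_steps(14)
14 is even -> hailstone_steps(7)
7 is odd -> 3*7+1 = 22 -> hailstone_steps(22)
22 is even -> hailstone_steps(11)
11 is odd -> 3*11+1 = 34 -> hailstone_steps(34)
34 is even -> hailstone_steps(17)
17 is odd -> 3*17+1 = 52 -> hailstone_steps(52)
52 is even -> hailstone_steps(26)
26 is even -> hailstone_steps(13)
13 is odd -> 3*13+1 = 40 -> hailstone_steps(40)
40 is even -> hailstone_steps(20)
20 is even -> hailstone_steps(10)
10 is even -> hailstone_steps(5)
5 is odd -> 3*5+1 = 16 -> hailstone_steps(16)
16 is even -> hailstone_steps(8)
8 is even -> hailstone_steps(4)
4 is even -> hailstone_steps(2)
2 is even -> hailstone_steps(1)
Reached 1 after 19 steps
= 19


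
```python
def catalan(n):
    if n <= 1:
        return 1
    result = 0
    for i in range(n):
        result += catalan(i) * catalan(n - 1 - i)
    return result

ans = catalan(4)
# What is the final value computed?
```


catalan(4)
= sum of catalan(i) * catalan(4-1-i) for i in 0..3
First compute sub-values bottom-up:
  catalan(0) = 1, catalan(1) = 1
  catalan(2) = 1*1 + 1*1 = 2
  catalan(3) = 1*2 + 1*1 + 2*1 = 5
Now catalan(4):
  catalan(0)*catalan(3) = 1*5 = 5
  catalan(1)*catalan(2) = 1*2 = 2
  catalan(2)*catalan(1) = 2*1 = 2
  catalan(3)*catalan(0) = 5*1 = 5
= 5 + 2 + 2 + 5
= 14


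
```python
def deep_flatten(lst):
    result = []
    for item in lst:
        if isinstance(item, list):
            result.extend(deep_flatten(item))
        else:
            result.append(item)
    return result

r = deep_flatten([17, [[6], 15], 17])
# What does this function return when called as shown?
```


deep_flatten([17, [[6], 15], 17])
Processing each element:
  17 is not a list -> append 17
  [[6], 15] is a list -> deep_flatten recursively -> [6, 15]
  17 is not a list -> append 17
= [17, 6, 15, 17]


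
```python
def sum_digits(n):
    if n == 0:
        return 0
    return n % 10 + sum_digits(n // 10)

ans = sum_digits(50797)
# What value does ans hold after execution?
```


sum_digits(50797)
= 7 + sum_digits(5079)
= 7 + 9 + sum_digits(507)
= 7 + 9 + 7 + sum_digits(50)
= 7 + 9 + 7 + 0 + sum_digits(5)
= 7 + 9 + 7 + 0 + 5 + sum_digits(0)
= 7 + 9 + 7 + 0 + 5 + 0
= 28


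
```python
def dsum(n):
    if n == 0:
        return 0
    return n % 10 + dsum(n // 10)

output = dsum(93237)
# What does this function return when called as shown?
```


dsum(93237)
= 7 + dsum(9323)
= 7 + 3 + dsum(932)
= 7 + 3 + 2 + dsum(93)
= 7 + 3 + 2 + 3 + dsum(9)
= 7 + 3 + 2 + 3 + 9 + dsum(0)
= 7 + 3 + 2 + 3 + 9 + 0
= 24


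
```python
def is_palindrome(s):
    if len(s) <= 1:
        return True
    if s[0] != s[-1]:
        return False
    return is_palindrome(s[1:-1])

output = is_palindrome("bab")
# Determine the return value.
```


is_palindrome("bab")
"bab": s[0]='b' == s[-1]='b' -> is_palindrome("a")
"a": len <= 1 -> True
= True


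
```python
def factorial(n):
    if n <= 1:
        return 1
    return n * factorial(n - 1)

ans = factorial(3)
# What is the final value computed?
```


factorial(3)
= 3 * factorial(2)
= 3 * 2 * factorial(1)
= 3 * 2 * 1
= 6


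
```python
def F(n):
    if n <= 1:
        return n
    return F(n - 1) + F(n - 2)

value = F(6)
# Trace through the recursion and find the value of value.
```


F(6)
= F(5) + F(4)
= (F(4) + F(3)) + F(4)
Computing bottom-up: F(0)=0, F(1)=1, F(2)=1, F(3)=2, F(4)=3, F(5)=5, F(6)=8
= 8


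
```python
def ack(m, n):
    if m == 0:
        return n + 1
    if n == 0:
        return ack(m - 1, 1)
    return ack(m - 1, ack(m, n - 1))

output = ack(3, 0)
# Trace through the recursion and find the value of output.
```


ack(3, 0)
n == 0: return ack(2, 1)
= ack(2, 1) = 5
= 5


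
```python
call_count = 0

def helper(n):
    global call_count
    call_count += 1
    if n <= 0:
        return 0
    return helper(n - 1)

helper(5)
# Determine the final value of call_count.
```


helper(5) calls helper(4) calls ... calls helper(0)
Total calls: 5 + 1 (for base case) = 6


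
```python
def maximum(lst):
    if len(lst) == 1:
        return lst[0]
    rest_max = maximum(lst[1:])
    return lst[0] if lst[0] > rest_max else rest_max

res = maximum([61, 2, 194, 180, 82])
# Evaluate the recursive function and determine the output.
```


maximum([61, 2, 194, 180, 82])
= compare 61 with maximum([2, 194, 180, 82])
= compare 2 with maximum([194, 180, 82])
= compare 194 with maximum([180, 82])
= compare 180 with maximum([82])
Base: maximum([82]) = 82
compare 180 with 82: max = 180
compare 194 with 180: max = 194
compare 2 with 194: max = 194
compare 61 with 194: max = 194
= 194


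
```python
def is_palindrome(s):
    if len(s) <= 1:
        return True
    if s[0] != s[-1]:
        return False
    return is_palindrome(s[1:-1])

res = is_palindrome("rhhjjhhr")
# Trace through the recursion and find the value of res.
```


is_palindrome("rhhjjhhr")
"rhhjjhhr": s[0]='r' == s[-1]='r' -> is_palindrome("hhjjhh")
"hhjjhh": s[0]='h' == s[-1]='h' -> is_palindrome("hjjh")
"hjjh": s[0]='h' == s[-1]='h' -> is_palindrome("jj")
"jj": s[0]='j' == s[-1]='j' -> is_palindrome("")
"": len <= 1 -> True
= True


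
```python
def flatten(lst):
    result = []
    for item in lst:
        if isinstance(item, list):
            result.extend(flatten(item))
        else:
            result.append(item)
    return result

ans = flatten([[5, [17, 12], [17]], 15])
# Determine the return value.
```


flatten([[5, [17, 12], [17]], 15])
Processing each element:
  [5, [17, 12], [17]] is a list -> flatten recursively -> [5, 17, 12, 17]
  15 is not a list -> append 15
= [5, 17, 12, 17, 15]


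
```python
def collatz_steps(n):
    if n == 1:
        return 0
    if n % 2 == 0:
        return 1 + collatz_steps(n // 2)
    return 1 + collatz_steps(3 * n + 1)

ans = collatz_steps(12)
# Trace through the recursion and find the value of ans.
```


collatz_steps(12)
12 is even -> collatz_steps(6)
6 is even -> collatz_steps(3)
3 is odd -> 3*3+1 = 10 -> collatz_steps(10)
10 is even -> collatz_steps(5)
5 is odd -> 3*5+1 = 16 -> collatz_steps(16)
16 is even -> collatz_steps(8)
8 is even -> collatz_steps(4)
4 is even -> collatz_steps(2)
2 is even -> collatz_steps(1)
Reached 1 after 9 steps
= 9


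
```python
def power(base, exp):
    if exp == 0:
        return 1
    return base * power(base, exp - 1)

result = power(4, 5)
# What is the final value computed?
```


power(4, 5)
= 4 * power(4, 4)
= 4 * 4 * power(4, 3)
= 4 * 4 * 4 * power(4, 2)
= 4 * 4 * 4 * 4 * power(4, 1)
= 4 * 4 * 4 * 4 * 4 * power(4, 0)
= 4 * 4 * 4 * 4 * 4 * 1
= 1024


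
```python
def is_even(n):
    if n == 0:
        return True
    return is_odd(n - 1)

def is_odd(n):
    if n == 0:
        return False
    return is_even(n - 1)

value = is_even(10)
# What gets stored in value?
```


is_even(10)
= is_odd(9)
= is_even(8)
= is_odd(7)
= is_even(6)
= is_odd(5)
= is_even(4)
= is_odd(3)
= is_even(2)
= is_odd(1)
= is_even(0)
n == 0: return True
= True


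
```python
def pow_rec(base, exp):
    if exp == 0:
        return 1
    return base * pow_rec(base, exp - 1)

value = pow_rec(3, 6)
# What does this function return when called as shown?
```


pow_rec(3, 6)
= 3 * pow_rec(3, 5)
= 3 * 3 * pow_rec(3, 4)
= 3 * 3 * 3 * pow_rec(3, 3)
= 3 * 3 * 3 * 3 * pow_rec(3, 2)
= 3 * 3 * 3 * 3 * 3 * pow_rec(3, 1)
= 3 * 3 * 3 * 3 * 3 * 3 * pow_rec(3, 0)
= 3 * 3 * 3 * 3 * 3 * 3 * 1
= 729


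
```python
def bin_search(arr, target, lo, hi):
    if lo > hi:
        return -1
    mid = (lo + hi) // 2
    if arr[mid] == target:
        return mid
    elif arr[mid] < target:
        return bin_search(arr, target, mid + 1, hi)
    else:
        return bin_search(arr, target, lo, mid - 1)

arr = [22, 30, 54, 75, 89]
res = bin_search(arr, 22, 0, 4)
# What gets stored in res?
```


bin_search(arr, 22, 0, 4)
lo=0, hi=4, mid=2, arr[mid]=54
54 > 22, search left half
lo=0, hi=1, mid=0, arr[mid]=22
arr[0] == 22, found at index 0
= 0


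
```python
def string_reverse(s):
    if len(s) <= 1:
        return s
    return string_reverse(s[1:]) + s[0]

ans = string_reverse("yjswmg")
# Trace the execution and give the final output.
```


string_reverse("yjswmg")
= string_reverse("jswmg") + "y"
= string_reverse("swmg") + "j" + "y"
= string_reverse("wmg") + "s" + "j" + "y"
= string_reverse("mg") + "w" + "s" + "j" + "y"
= string_reverse("g") + "m" + "w" + "s" + "j" + "y"
= "g" + "m" + "w" + "s" + "j" + "y"
= "gmwsjy"


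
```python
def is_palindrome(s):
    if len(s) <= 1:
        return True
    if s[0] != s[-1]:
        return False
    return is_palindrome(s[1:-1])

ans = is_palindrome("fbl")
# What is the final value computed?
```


is_palindrome("fbl")
"fbl": s[0]='f' != s[-1]='l' -> False
= False


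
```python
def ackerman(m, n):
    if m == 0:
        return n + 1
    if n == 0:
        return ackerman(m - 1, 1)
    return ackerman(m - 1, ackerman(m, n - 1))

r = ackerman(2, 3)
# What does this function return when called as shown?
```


ackerman(2, 3)
= ackerman(1, ackerman(2, 2))
First compute ackerman(2, 2) = 7
= ackerman(1, 7)
= 9
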